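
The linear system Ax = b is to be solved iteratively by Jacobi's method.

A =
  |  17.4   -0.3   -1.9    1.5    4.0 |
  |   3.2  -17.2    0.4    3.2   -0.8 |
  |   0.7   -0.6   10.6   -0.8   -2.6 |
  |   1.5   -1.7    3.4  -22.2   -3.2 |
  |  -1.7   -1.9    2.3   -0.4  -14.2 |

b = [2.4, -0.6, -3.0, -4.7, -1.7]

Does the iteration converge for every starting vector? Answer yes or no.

Diagonal D = diag(17.4, -17.2, 10.6, -22.2, -14.2); L, U strict lower/upper.
Jacobi: T = -D⁻¹(L+U), T[2,0] = -(0.7)/(10.6) = -0.0660; T[2,2] = 0.
  T[0,:] = [+0.0000  +0.0172  +0.1092  -0.0862  -0.2299]
  T[1,:] = [+0.1860  +0.0000  +0.0233  +0.1860  -0.0465]
  T[2,:] = [-0.0660  +0.0566  +0.0000  +0.0755  +0.2453]
  T[3,:] = [+0.0676  -0.0766  +0.1532  +0.0000  -0.1441]
  T[4,:] = [-0.1197  -0.1338  +0.1620  -0.0282  +0.0000]
|eigenvalues of T|: 0.2702, 0.2208, 0.2208, 0.1435, 0.0472.
ρ(T) = max|λ| = 0.2702; 0.2702 < 1 ⇒ converges.

yes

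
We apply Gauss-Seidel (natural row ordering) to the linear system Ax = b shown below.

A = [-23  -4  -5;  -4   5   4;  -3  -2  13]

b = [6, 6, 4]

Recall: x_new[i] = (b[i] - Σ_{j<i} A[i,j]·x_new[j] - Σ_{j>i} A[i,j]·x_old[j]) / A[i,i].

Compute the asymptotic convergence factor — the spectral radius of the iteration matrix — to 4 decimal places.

A = D + L + U where D = diag(-23, 5, 13).
Gauss-Seidel: T = -(D+L)⁻¹U, row 0 first, T[0,2] = -(-5)/(-23) = -0.2174; later rows by forward substitution.
  T[0,:] = [+0.0000 -0.1739 -0.2174]
  T[1,:] = [+0.0000 -0.1391 -0.9739]
  T[2,:] = [+0.0000 -0.0615 -0.2000]
moduli |λ_i(T)| = 0.4163, 0.0771, 0.0000.
ρ = 0.4163; 0.4163 < 1 ⇒ converges.

0.4163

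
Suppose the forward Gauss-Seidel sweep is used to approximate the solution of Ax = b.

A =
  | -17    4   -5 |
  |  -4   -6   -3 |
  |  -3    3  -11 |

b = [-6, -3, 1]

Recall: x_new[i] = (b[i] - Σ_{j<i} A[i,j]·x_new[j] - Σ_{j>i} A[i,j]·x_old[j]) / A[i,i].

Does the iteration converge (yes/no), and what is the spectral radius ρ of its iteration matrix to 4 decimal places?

Diagonal D = diag(-17, -6, -11); L, U strict lower/upper.
T_GS = -(D+L)⁻¹U: row 0 first, T[0,1] = -(4)/(-17) = +0.2353; later rows by forward substitution.
  T[0,:] = [+0.0000, +0.2353, -0.2941]
  T[1,:] = [+0.0000, -0.1569, -0.3039]
  T[2,:] = [+0.0000, -0.1070, -0.0027]
moduli |λ_i(T)| = 0.2759, 0.1163, 0.0000.
ρ = 0.2759; 0.2759 < 1 ⇒ converges.

yes, ρ = 0.2759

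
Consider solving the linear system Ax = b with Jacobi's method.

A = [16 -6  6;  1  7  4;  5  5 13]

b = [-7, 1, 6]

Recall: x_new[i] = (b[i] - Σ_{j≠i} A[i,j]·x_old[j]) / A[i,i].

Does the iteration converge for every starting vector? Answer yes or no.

yes

Write A = D+L+U with D = diag(16, 7, 13).
T_J = -D⁻¹(L+U): T[2,1] = -(5)/(13) = -0.3846; T[2,2] = 0.
  T[0,:] = [+0.0000 +0.3750 -0.3750]
  T[1,:] = [-0.1429 +0.0000 -0.5714]
  T[2,:] = [-0.3846 -0.3846 +0.0000]
|λ(T)| sorted: 0.6382, 0.3896, 0.2486.
spectral radius ρ = 0.6382; 0.6382 < 1 ⇒ converges.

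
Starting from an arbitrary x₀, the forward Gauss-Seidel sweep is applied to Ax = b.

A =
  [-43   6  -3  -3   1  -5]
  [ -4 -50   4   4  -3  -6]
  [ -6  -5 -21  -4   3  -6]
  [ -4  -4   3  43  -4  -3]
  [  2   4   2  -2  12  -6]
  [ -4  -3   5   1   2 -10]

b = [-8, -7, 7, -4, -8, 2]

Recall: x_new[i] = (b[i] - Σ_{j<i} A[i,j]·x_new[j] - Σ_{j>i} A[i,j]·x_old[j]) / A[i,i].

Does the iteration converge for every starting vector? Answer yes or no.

yes

Write A = D+L+U with D = diag(-43, -50, -21, 43, 12, -10).
Gauss-Seidel: T = -(D+L)⁻¹U, row 0 first, T[0,5] = -(-5)/(-43) = -0.1163; later rows by forward substitution.
  T[0,:] = [+0.0000, +0.1395, -0.0698, -0.0698, +0.0233, -0.1163]
  T[1,:] = [+0.0000, -0.0112, +0.0856, +0.0856, -0.0619, -0.1107]
  T[2,:] = [+0.0000, -0.0372, -0.0004, -0.1909, +0.1509, -0.2261]
  T[3,:] = [+0.0000, +0.0145, +0.0015, +0.0148, +0.0789, +0.0644]
  T[4,:] = [+0.0000, -0.0109, -0.0166, +0.0174, +0.0047, +0.6047]
  T[5,:] = [+0.0000, -0.0718, -0.0012, -0.0883, +0.0936, +0.0940]
eigenvalue magnitudes: 0.2766, 0.1639, 0.1639, 0.0730, 0.0730, 0.0000.
spectral radius ρ = 0.2766; 0.2766 < 1: convergent.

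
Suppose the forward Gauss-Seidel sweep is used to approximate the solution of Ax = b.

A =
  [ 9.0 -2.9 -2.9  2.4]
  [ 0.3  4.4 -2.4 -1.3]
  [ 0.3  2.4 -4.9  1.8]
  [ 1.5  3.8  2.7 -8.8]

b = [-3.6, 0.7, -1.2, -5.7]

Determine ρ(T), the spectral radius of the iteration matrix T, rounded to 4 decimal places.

A = D + L + U where D = diag(9, 4.4, -4.9, -8.8).
T_GS = -(D+L)⁻¹U: row 0 first, T[0,1] = -(-2.9)/(9) = +0.3222; later rows by forward substitution.
  T[0,:] = [+0.0000, +0.3222, +0.3222, -0.2667]
  T[1,:] = [+0.0000, -0.0220, +0.5235, +0.3136]
  T[2,:] = [+0.0000, +0.0090, +0.2761, +0.5046]
  T[3,:] = [+0.0000, +0.0482, +0.3657, +0.2448]
|eigenvalues of T|: 0.7245, 0.1232, 0.1232, 0.0000.
ρ(T) = max|λ| = 0.7245; 0.7245 < 1, so it converges for any x₀.

0.7245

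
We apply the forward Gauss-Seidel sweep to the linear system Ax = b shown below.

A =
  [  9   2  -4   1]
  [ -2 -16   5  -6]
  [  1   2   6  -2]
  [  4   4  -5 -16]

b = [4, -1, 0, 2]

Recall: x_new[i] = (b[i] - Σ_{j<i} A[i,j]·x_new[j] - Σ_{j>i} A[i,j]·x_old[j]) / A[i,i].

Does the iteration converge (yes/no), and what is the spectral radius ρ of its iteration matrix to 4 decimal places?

yes, ρ = 0.5898

Write A = D+L+U with D = diag(9, -16, 6, -16).
Gauss-Seidel: T = -(D+L)⁻¹U, row 0 first, T[0,2] = -(-4)/(9) = +0.4444; later rows by forward substitution.
  T[0,:] = [+0.0000  -0.2222  +0.4444  -0.1111]
  T[1,:] = [+0.0000  +0.0278  +0.2569  -0.3611]
  T[2,:] = [+0.0000  +0.0278  -0.1597  +0.4722]
  T[3,:] = [+0.0000  -0.0573  +0.2253  -0.2656]
|λ(T)| sorted: 0.5898, 0.0991, 0.0991, 0.0000.
ρ = 0.5898; 0.5898 < 1 ⇒ converges.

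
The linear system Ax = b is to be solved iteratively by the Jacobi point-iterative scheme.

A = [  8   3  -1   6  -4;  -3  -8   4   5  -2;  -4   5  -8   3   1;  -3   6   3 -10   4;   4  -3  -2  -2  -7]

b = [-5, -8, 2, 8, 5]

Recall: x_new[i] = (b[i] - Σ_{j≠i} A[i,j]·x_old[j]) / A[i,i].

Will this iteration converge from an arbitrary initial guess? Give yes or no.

Diagonal D = diag(8, -8, -8, -10, -7); L, U strict lower/upper.
Jacobi T = -D⁻¹(L+U): T[3,1] = -(6)/(-10) = +0.6000; T[3,3] = 0.
  T[0,:] = [+0.0000 -0.3750 +0.1250 -0.7500 +0.5000]
  T[1,:] = [-0.3750 +0.0000 +0.5000 +0.6250 -0.2500]
  T[2,:] = [-0.5000 +0.6250 +0.0000 +0.3750 +0.1250]
  T[3,:] = [-0.3000 +0.6000 +0.3000 +0.0000 +0.4000]
  T[4,:] = [+0.5714 -0.4286 -0.2857 -0.2857 +0.0000]
moduli |λ_i(T)| = 1.3379, 0.7675, 0.3859, 0.3859, 0.1881.
ρ(T) = max|λ| = 1.3379; 1.3379 > 1 ⇒ diverges.

no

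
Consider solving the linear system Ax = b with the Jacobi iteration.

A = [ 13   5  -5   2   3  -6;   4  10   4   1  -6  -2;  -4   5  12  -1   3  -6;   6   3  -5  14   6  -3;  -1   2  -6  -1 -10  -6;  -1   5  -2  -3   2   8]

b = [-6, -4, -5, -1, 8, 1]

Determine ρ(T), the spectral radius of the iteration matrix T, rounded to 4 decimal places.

1.4423

Diagonal D = diag(13, 10, 12, 14, -10, 8); L, U strict lower/upper.
Jacobi: T = -D⁻¹(L+U), T[3,4] = -(6)/(14) = -0.4286; T[3,3] = 0.
  T[0,:] = [+0.0000, -0.3846, +0.3846, -0.1538, -0.2308, +0.4615]
  T[1,:] = [-0.4000, +0.0000, -0.4000, -0.1000, +0.6000, +0.2000]
  T[2,:] = [+0.3333, -0.4167, +0.0000, +0.0833, -0.2500, +0.5000]
  T[3,:] = [-0.4286, -0.2143, +0.3571, +0.0000, -0.4286, +0.2143]
  T[4,:] = [-0.1000, +0.2000, -0.6000, -0.1000, +0.0000, -0.6000]
  T[5,:] = [+0.1250, -0.6250, +0.2500, +0.3750, -0.2500, +0.0000]
|roots of det(T-λI)|: 1.4423, 0.6459, 0.6459, 0.5518, 0.3957, 0.2771.
ρ(T) = max|λ| = 1.4423; 1.4423 > 1 ⇒ diverges.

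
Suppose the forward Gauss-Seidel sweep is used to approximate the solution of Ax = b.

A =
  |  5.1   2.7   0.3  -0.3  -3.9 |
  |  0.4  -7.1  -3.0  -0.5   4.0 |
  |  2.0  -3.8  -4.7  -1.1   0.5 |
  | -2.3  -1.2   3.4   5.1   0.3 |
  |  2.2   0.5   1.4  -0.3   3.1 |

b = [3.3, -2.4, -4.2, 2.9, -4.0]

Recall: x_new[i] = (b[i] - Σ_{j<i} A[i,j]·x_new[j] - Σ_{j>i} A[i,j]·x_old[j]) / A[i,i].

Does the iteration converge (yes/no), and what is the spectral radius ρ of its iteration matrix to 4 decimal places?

yes, ρ = 0.9439

Let D = diag(5.1, -7.1, -4.7, 5.1, 3.1); L, U the strict triangles.
T_GS = -(D+L)⁻¹U: row 0 first, T[0,3] = -(-0.3)/(5.1) = +0.0588; later rows by forward substitution.
  T[0,:] = [+0.0000, -0.5294, -0.0588, +0.0588, +0.7647]
  T[1,:] = [+0.0000, -0.0298, -0.4258, -0.0671, +0.6065]
  T[2,:] = [+0.0000, -0.2012, +0.3193, -0.1548, -0.0585]
  T[3,:] = [+0.0000, -0.1117, -0.3396, +0.1139, +0.4678]
  T[4,:] = [+0.0000, +0.4606, -0.0666, +0.0500, -0.5688]
eigenvalue magnitudes: 0.9439, 0.6565, 0.1461, 0.0241, 0.0000.
spectral radius ρ = 0.9439; 0.9439 < 1: convergent.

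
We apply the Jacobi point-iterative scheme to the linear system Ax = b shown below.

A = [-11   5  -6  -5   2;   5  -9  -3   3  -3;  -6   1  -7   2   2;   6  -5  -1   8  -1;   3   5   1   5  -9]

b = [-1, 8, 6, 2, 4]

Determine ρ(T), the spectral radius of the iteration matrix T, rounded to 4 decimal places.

A = D + L + U where D = diag(-11, -9, -7, 8, -9).
T_J = -D⁻¹(L+U): T[3,4] = -(-1)/(8) = +0.1250; T[3,3] = 0.
  T[0,:] = [+0.0000 +0.4545 -0.5455 -0.4545 +0.1818]
  T[1,:] = [+0.5556 +0.0000 -0.3333 +0.3333 -0.3333]
  T[2,:] = [-0.8571 +0.1429 +0.0000 +0.2857 +0.2857]
  T[3,:] = [-0.7500 +0.6250 +0.1250 +0.0000 +0.1250]
  T[4,:] = [+0.3333 +0.5556 +0.1111 +0.5556 +0.0000]
moduli |λ_i(T)| = 1.1973, 0.9825, 0.5063, 0.5063, 0.4212.
ρ(T) = max|λ| = 1.1973; 1.1973 > 1, so it fails to converge.

1.1973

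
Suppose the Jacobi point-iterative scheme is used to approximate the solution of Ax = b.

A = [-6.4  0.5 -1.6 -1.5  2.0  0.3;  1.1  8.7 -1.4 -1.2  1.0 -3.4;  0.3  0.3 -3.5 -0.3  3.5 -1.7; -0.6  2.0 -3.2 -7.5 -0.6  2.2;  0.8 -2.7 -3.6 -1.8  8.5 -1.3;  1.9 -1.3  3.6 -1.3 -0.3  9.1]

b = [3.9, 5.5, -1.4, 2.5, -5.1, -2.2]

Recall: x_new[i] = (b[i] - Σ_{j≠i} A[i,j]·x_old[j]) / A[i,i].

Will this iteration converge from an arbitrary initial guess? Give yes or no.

Let D = diag(-6.4, 8.7, -3.5, -7.5, 8.5, 9.1); L, U the strict triangles.
Jacobi T = -D⁻¹(L+U): T[1,2] = -(-1.4)/(8.7) = +0.1609; T[1,1] = 0.
  T[0,:] = [+0.0000  +0.0781  -0.2500  -0.2344  +0.3125  +0.0469]
  T[1,:] = [-0.1264  +0.0000  +0.1609  +0.1379  -0.1149  +0.3908]
  T[2,:] = [+0.0857  +0.0857  +0.0000  -0.0857  +1.0000  -0.4857]
  T[3,:] = [-0.0800  +0.2667  -0.4267  +0.0000  -0.0800  +0.2933]
  T[4,:] = [-0.0941  +0.3176  +0.4235  +0.2118  +0.0000  +0.1529]
  T[5,:] = [-0.2088  +0.1429  -0.3956  +0.1429  +0.0330  +0.0000]
|eigenvalues of T|: 0.8292, 0.6685, 0.6685, 0.2387, 0.1945, 0.1945.
ρ = 0.8292; 0.8292 < 1 ⇒ converges.

yes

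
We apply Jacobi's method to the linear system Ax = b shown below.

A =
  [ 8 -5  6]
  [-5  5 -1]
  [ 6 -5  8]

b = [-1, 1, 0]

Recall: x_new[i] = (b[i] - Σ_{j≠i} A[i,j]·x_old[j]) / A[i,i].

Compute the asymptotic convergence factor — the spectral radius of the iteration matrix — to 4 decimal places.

Let D = diag(8, 5, 8); L, U the strict triangles.
Jacobi T = -D⁻¹(L+U): T[2,1] = -(-5)/(8) = +0.6250; T[2,2] = 0.
  T[0,:] = [+0.0000, +0.6250, -0.7500]
  T[1,:] = [+1.0000, +0.0000, +0.2000]
  T[2,:] = [-0.7500, +0.6250, +0.0000]
|λ(T)| sorted: 1.3187, 0.7500, 0.5687.
ρ(T) = max|λ| = 1.3187; 1.3187 > 1 ⇒ diverges.

1.3187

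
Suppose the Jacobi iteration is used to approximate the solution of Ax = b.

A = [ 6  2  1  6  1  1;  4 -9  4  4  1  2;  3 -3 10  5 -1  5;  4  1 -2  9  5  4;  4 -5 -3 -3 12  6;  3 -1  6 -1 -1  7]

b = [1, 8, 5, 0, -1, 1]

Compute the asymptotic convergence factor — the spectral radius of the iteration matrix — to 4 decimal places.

Write A = D+L+U with D = diag(6, -9, 10, 9, 12, 7).
Jacobi T = -D⁻¹(L+U): T[5,2] = -(6)/(7) = -0.8571; T[5,5] = 0.
  T[0,:] = [+0.0000 -0.3333 -0.1667 -1.0000 -0.1667 -0.1667]
  T[1,:] = [+0.4444 +0.0000 +0.4444 +0.4444 +0.1111 +0.2222]
  T[2,:] = [-0.3000 +0.3000 +0.0000 -0.5000 +0.1000 -0.5000]
  T[3,:] = [-0.4444 -0.1111 +0.2222 +0.0000 -0.5556 -0.4444]
  T[4,:] = [-0.3333 +0.4167 +0.2500 +0.2500 +0.0000 -0.5000]
  T[5,:] = [-0.4286 +0.1429 -0.8571 +0.1429 +0.1429 +0.0000]
|λ(T)| sorted: 1.1590, 0.6786, 0.5133, 0.5133, 0.1580, 0.0035.
ρ(T) = max|λ| = 1.1590; 1.1590 > 1 ⇒ diverges.

1.1590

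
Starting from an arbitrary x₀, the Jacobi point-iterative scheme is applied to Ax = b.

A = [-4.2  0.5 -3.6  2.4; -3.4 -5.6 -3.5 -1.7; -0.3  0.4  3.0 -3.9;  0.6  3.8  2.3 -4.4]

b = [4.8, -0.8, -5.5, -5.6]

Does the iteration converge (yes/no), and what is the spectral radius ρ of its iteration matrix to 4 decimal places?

no, ρ = 1.2957

A = D + L + U where D = diag(-4.2, -5.6, 3, -4.4).
Jacobi: T = -D⁻¹(L+U), T[2,3] = -(-3.9)/(3) = +1.3000; T[2,2] = 0.
  T[0,:] = [+0.0000 +0.1190 -0.8571 +0.5714]
  T[1,:] = [-0.6071 +0.0000 -0.6250 -0.3036]
  T[2,:] = [+0.1000 -0.1333 +0.0000 +1.3000]
  T[3,:] = [+0.1364 +0.8636 +0.5227 +0.0000]
moduli |λ_i(T)| = 1.2957, 0.9242, 0.9242, 0.5222.
ρ = 1.2957; 1.2957 > 1, so it fails to converge.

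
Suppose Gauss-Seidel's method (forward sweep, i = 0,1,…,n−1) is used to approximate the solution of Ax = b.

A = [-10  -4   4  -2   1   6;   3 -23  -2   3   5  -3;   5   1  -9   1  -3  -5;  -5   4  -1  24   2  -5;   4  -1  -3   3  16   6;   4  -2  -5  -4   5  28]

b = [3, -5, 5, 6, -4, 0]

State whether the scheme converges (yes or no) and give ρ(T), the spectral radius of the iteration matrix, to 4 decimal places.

A = D + L + U where D = diag(-10, -23, -9, 24, 16, 28).
T_GS = -(D+L)⁻¹U: row 0 first, T[0,4] = -(1)/(-10) = +0.1000; later rows by forward substitution.
  T[0,:] = [+0.0000  -0.4000  +0.4000  -0.2000  +0.1000  +0.6000]
  T[1,:] = [+0.0000  -0.0522  -0.0348  +0.1043  +0.2304  -0.0522]
  T[2,:] = [+0.0000  -0.2280  +0.2184  +0.0116  -0.2522  -0.2280]
  T[3,:] = [+0.0000  -0.0841  +0.0982  -0.0586  -0.1114  +0.3325]
  T[4,:] = [+0.0000  +0.0698  -0.0796  +0.0697  -0.0370  -0.6334]
  T[5,:] = [+0.0000  -0.0118  +0.0076  +0.0173  -0.0522  +0.0304]
|eigenvalues of T|: 0.3332, 0.2371, 0.1152, 0.0888, 0.0214, 0.0000.
spectral radius ρ = 0.3332; 0.3332 < 1: convergent.

yes, ρ = 0.3332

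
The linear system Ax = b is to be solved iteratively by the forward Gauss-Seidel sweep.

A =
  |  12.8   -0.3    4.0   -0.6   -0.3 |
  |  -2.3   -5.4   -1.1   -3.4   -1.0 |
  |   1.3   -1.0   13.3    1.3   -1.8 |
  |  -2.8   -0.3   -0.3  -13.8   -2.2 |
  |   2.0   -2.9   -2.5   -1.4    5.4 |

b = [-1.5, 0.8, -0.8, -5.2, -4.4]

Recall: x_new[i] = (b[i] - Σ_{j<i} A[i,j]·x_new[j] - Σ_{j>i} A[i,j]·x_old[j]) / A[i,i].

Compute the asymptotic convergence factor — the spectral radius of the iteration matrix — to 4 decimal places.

A = D + L + U where D = diag(12.8, -5.4, 13.3, -13.8, 5.4).
GS T = -(D+L)⁻¹U: row 0 first, T[0,3] = -(-0.6)/(12.8) = +0.0469; later rows by forward substitution.
  T[0,:] = [+0.0000 +0.0234 -0.3125 +0.0469 +0.0234]
  T[1,:] = [+0.0000 -0.0100 -0.0706 -0.6496 -0.1952]
  T[2,:] = [+0.0000 -0.0030 +0.0252 -0.1512 +0.1184]
  T[3,:] = [+0.0000 -0.0045 +0.0644 +0.0079 -0.1625]
  T[4,:] = [+0.0000 -0.0166 +0.1062 -0.4342 -0.1008]
|eigenvalues of T|: 0.3501, 0.2121, 0.0535, 0.0069, 0.0000.
ρ(T) = max|λ| = 0.3501; 0.3501 < 1, so it converges for any x₀.

0.3501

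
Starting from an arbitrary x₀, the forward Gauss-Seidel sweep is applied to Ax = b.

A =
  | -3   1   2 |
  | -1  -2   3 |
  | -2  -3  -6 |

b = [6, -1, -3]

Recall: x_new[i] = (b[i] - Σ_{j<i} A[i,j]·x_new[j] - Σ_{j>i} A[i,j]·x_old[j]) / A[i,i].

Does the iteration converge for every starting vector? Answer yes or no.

yes

Split A = D + L + U, D = diag(-3, -2, -6).
GS T = -(D+L)⁻¹U: row 0 first, T[0,2] = -(2)/(-3) = +0.6667; later rows by forward substitution.
  T[0,:] = [+0.0000, +0.3333, +0.6667]
  T[1,:] = [+0.0000, -0.1667, +1.1667]
  T[2,:] = [+0.0000, -0.0278, -0.8056]
eigenvalue magnitudes: 0.7500, 0.2222, 0.0000.
ρ(T) = max|λ| = 0.7500; 0.7500 < 1: convergent.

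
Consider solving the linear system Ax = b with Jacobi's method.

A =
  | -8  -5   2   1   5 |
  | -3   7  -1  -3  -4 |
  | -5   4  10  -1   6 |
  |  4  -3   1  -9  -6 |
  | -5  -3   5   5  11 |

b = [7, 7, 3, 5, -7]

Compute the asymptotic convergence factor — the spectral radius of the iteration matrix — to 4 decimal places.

1.2081

A = D + L + U where D = diag(-8, 7, 10, -9, 11).
Jacobi: T = -D⁻¹(L+U), T[4,2] = -(5)/(11) = -0.4545; T[4,4] = 0.
  T[0,:] = [+0.0000, -0.6250, +0.2500, +0.1250, +0.6250]
  T[1,:] = [+0.4286, +0.0000, +0.1429, +0.4286, +0.5714]
  T[2,:] = [+0.5000, -0.4000, +0.0000, +0.1000, -0.6000]
  T[3,:] = [+0.4444, -0.3333, +0.1111, +0.0000, -0.6667]
  T[4,:] = [+0.4545, +0.2727, -0.4545, -0.4545, +0.0000]
|λ(T)| sorted: 1.2081, 0.8809, 0.6940, 0.6940, 0.1134.
ρ(T) = max|λ| = 1.2081; 1.2081 > 1: divergent.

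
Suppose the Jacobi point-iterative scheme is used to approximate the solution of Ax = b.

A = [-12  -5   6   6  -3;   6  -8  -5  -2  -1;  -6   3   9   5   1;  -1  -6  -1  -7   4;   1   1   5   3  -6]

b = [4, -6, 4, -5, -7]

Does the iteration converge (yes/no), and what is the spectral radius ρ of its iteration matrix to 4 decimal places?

Diagonal D = diag(-12, -8, 9, -7, -6); L, U strict lower/upper.
Jacobi T = -D⁻¹(L+U): T[2,4] = -(1)/(9) = -0.1111; T[2,2] = 0.
  T[0,:] = [+0.0000  -0.4167  +0.5000  +0.5000  -0.2500]
  T[1,:] = [+0.7500  +0.0000  -0.6250  -0.2500  -0.1250]
  T[2,:] = [+0.6667  -0.3333  +0.0000  -0.5556  -0.1111]
  T[3,:] = [-0.1429  -0.8571  -0.1429  +0.0000  +0.5714]
  T[4,:] = [+0.1667  +0.1667  +0.8333  +0.5000  +0.0000]
|eigenvalues of T|: 1.3207, 0.7066, 0.7066, 0.6531, 0.6531.
spectral radius ρ = 1.3207; 1.3207 > 1: divergent.

no, ρ = 1.3207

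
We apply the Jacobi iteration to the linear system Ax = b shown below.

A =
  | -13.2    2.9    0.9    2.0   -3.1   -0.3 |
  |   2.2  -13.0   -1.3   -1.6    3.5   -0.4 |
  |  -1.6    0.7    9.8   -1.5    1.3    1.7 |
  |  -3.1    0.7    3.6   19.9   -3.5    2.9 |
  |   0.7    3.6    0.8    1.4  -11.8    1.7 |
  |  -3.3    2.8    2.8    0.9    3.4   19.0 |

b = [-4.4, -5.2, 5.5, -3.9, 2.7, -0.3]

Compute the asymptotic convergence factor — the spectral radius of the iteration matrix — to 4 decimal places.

Diagonal D = diag(-13.2, -13, 9.8, 19.9, -11.8, 19); L, U strict lower/upper.
Jacobi T = -D⁻¹(L+U): T[1,4] = -(3.5)/(-13) = +0.2692; T[1,1] = 0.
  T[0,:] = [+0.0000  +0.2197  +0.0682  +0.1515  -0.2348  -0.0227]
  T[1,:] = [+0.1692  +0.0000  -0.1000  -0.1231  +0.2692  -0.0308]
  T[2,:] = [+0.1633  -0.0714  +0.0000  +0.1531  -0.1327  -0.1735]
  T[3,:] = [+0.1558  -0.0352  -0.1809  +0.0000  +0.1759  -0.1457]
  T[4,:] = [+0.0593  +0.3051  +0.0678  +0.1186  +0.0000  +0.1441]
  T[5,:] = [+0.1737  -0.1474  -0.1474  -0.0474  -0.1789  +0.0000]
eigenvalue magnitudes: 0.5230, 0.2594, 0.2066, 0.2066, 0.1489, 0.1489.
ρ = 0.5230; 0.5230 < 1 ⇒ converges.

0.5230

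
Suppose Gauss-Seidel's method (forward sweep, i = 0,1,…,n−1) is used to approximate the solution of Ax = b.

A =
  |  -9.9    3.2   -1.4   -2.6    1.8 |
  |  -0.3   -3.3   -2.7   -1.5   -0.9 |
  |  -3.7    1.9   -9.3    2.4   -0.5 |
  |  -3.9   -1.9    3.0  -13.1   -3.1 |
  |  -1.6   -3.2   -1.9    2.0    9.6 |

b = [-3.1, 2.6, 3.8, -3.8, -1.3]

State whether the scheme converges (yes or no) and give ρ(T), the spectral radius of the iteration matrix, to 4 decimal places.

Write A = D+L+U with D = diag(-9.9, -3.3, -9.3, -13.1, 9.6).
T_GS = -(D+L)⁻¹U: row 0 first, T[0,2] = -(-1.4)/(-9.9) = -0.1414; later rows by forward substitution.
  T[0,:] = [+0.0000, +0.3232, -0.1414, -0.2626, +0.1818]
  T[1,:] = [+0.0000, -0.0294, -0.8053, -0.4307, -0.2893]
  T[2,:] = [+0.0000, -0.1346, -0.1083, +0.2746, -0.1852]
  T[3,:] = [+0.0000, -0.1228, +0.1341, +0.2035, -0.2912]
  T[4,:] = [+0.0000, +0.0430, -0.3414, -0.1754, -0.0421]
moduli |λ_i(T)| = 0.6536, 0.4693, 0.0937, 0.0937, 0.0000.
spectral radius ρ = 0.6536; 0.6536 < 1, so it converges for any x₀.

yes, ρ = 0.6536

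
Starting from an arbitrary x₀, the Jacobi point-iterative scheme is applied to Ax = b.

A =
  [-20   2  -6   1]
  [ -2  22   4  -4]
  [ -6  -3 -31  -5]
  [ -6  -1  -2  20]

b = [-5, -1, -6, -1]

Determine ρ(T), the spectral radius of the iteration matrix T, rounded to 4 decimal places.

0.4062

Let D = diag(-20, 22, -31, 20); L, U the strict triangles.
T_J = -D⁻¹(L+U): T[0,2] = -(-6)/(-20) = -0.3000; T[0,0] = 0.
  T[0,:] = [+0.0000 +0.1000 -0.3000 +0.0500]
  T[1,:] = [+0.0909 +0.0000 -0.1818 +0.1818]
  T[2,:] = [-0.1935 -0.0968 +0.0000 -0.1613]
  T[3,:] = [+0.3000 +0.0500 +0.1000 +0.0000]
|eigenvalues of T|: 0.4062, 0.2018, 0.2018, 0.1046.
ρ = 0.4062; 0.4062 < 1: convergent.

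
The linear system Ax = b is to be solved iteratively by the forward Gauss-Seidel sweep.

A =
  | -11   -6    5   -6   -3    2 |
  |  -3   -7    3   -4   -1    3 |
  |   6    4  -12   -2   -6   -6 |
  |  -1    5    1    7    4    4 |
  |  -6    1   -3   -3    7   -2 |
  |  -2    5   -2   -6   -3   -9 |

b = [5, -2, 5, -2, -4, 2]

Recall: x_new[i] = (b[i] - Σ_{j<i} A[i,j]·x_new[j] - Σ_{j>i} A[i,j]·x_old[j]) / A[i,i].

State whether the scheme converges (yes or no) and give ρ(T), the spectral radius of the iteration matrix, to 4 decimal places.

no, ρ = 1.1753

A = D + L + U where D = diag(-11, -7, -12, 7, 7, -9).
T_GS = -(D+L)⁻¹U: row 0 first, T[0,2] = -(5)/(-11) = +0.4545; later rows by forward substitution.
  T[0,:] = [+0.0000, -0.5455, +0.4545, -0.5455, -0.2727, +0.1818]
  T[1,:] = [+0.0000, +0.2338, +0.2338, -0.3377, -0.0260, +0.3506]
  T[2,:] = [+0.0000, -0.1948, +0.3052, -0.5519, -0.6450, -0.2922]
  T[3,:] = [+0.0000, -0.2171, -0.1456, +0.2421, -0.4997, -0.7542]
  T[4,:] = [+0.0000, -0.6774, +0.4246, -0.5521, -0.7206, -0.0570]
  T[5,:] = [+0.0000, +0.6649, -0.0834, +0.0789, +0.7629, +0.7411]
eigenvalue magnitudes: 1.1753, 0.6403, 0.1763, 0.1763, 0.0604, 0.0000.
ρ(T) = max|λ| = 1.1753; 1.1753 > 1 ⇒ diverges.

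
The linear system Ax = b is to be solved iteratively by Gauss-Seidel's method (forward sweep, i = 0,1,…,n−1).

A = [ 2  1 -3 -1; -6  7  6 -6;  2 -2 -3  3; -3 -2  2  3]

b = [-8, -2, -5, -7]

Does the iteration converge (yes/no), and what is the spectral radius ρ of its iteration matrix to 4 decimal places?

no, ρ = 1.3036

Write A = D+L+U with D = diag(2, 7, -3, 3).
T_GS = -(D+L)⁻¹U: row 0 first, T[0,1] = -(1)/(2) = -0.5000; later rows by forward substitution.
  T[0,:] = [+0.0000  -0.5000  +1.5000  +0.5000]
  T[1,:] = [+0.0000  -0.4286  +0.4286  +1.2857]
  T[2,:] = [+0.0000  -0.0476  +0.7143  +0.4762]
  T[3,:] = [+0.0000  -0.7540  +1.3095  +1.0397]
moduli |λ_i(T)| = 1.3036, 0.5734, 0.5734, 0.0000.
spectral radius ρ = 1.3036; 1.3036 > 1: divergent.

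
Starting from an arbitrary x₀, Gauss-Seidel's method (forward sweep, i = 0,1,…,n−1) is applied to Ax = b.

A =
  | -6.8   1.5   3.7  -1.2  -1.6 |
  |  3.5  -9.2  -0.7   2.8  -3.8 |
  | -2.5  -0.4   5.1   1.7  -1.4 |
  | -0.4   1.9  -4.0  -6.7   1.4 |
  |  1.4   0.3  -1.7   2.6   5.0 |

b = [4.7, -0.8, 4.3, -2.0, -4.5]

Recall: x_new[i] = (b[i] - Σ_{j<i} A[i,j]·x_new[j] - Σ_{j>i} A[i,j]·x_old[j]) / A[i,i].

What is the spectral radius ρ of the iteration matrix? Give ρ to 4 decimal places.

0.5147

Let D = diag(-6.8, -9.2, 5.1, -6.7, 5); L, U the strict triangles.
Gauss-Seidel: T = -(D+L)⁻¹U, row 0 first, T[0,2] = -(3.7)/(-6.8) = +0.5441; later rows by forward substitution.
  T[0,:] = [+0.0000  +0.2206  +0.5441  -0.1765  -0.2353]
  T[1,:] = [+0.0000  +0.0839  +0.1309  +0.2372  -0.5026]
  T[2,:] = [+0.0000  +0.1147  +0.2770  -0.4012  +0.1198]
  T[3,:] = [+0.0000  -0.0579  -0.1607  +0.3173  +0.0090]
  T[4,:] = [+0.0000  +0.0023  +0.0175  -0.2663  +0.1321]
|roots of det(T-λI)|: 0.5147, 0.2635, 0.0491, 0.0491, 0.0000.
ρ(T) = max|λ| = 0.5147; 0.5147 < 1: convergent.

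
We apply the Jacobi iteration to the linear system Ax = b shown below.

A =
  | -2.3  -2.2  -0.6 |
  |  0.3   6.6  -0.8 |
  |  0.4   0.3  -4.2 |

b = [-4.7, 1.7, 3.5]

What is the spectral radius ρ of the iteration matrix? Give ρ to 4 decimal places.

0.2584

Diagonal D = diag(-2.3, 6.6, -4.2); L, U strict lower/upper.
Jacobi T = -D⁻¹(L+U): T[2,0] = -(0.4)/(-4.2) = +0.0952; T[2,2] = 0.
  T[0,:] = [+0.0000, -0.9565, -0.2609]
  T[1,:] = [-0.0455, +0.0000, +0.1212]
  T[2,:] = [+0.0952, +0.0714, +0.0000]
|eigenvalues of T|: 0.2584, 0.1986, 0.1986.
spectral radius ρ = 0.2584; 0.2584 < 1: convergent.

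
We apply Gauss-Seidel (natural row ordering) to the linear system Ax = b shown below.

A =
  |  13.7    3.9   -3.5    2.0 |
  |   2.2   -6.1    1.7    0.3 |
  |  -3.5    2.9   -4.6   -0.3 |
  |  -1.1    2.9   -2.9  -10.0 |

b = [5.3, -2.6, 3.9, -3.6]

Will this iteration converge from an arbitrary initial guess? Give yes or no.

yes

A = D + L + U where D = diag(13.7, -6.1, -4.6, -10).
Gauss-Seidel: T = -(D+L)⁻¹U, row 0 first, T[0,1] = -(3.9)/(13.7) = -0.2847; later rows by forward substitution.
  T[0,:] = [+0.0000 -0.2847 +0.2555 -0.1460]
  T[1,:] = [+0.0000 -0.1027 +0.3708 -0.0035]
  T[2,:] = [+0.0000 +0.1519 +0.0394 +0.0437]
  T[3,:] = [+0.0000 -0.0425 +0.0680 +0.0024]
|eigenvalues of T|: 0.2884, 0.2185, 0.0090, 0.0000.
ρ = 0.2884; 0.2884 < 1: convergent.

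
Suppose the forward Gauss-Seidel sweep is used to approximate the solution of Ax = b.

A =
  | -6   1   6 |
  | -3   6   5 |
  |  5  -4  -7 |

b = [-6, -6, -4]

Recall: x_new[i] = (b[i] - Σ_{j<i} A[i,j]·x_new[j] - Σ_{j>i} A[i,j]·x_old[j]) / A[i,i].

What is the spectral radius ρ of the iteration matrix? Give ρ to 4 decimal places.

Diagonal D = diag(-6, 6, -7); L, U strict lower/upper.
GS T = -(D+L)⁻¹U: row 0 first, T[0,1] = -(1)/(-6) = +0.1667; later rows by forward substitution.
  T[0,:] = [+0.0000, +0.1667, +1.0000]
  T[1,:] = [+0.0000, +0.0833, -0.3333]
  T[2,:] = [+0.0000, +0.0714, +0.9048]
|λ(T)| sorted: 0.8747, 0.1134, 0.0000.
ρ = 0.8747; 0.8747 < 1: convergent.

0.8747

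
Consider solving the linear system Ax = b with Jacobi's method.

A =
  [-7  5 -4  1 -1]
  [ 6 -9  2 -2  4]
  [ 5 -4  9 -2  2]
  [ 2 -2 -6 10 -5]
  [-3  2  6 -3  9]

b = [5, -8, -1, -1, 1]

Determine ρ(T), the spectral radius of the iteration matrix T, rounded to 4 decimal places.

1.1375

Diagonal D = diag(-7, -9, 9, 10, 9); L, U strict lower/upper.
Jacobi T = -D⁻¹(L+U): T[2,1] = -(-4)/(9) = +0.4444; T[2,2] = 0.
  T[0,:] = [+0.0000 +0.7143 -0.5714 +0.1429 -0.1429]
  T[1,:] = [+0.6667 +0.0000 +0.2222 -0.2222 +0.4444]
  T[2,:] = [-0.5556 +0.4444 +0.0000 +0.2222 -0.2222]
  T[3,:] = [-0.2000 +0.2000 +0.6000 +0.0000 +0.5000]
  T[4,:] = [+0.3333 -0.2222 -0.6667 +0.3333 +0.0000]
|λ(T)| sorted: 1.1375, 0.7902, 0.3372, 0.3372, 0.3218.
ρ = 1.1375; 1.1375 > 1 ⇒ diverges.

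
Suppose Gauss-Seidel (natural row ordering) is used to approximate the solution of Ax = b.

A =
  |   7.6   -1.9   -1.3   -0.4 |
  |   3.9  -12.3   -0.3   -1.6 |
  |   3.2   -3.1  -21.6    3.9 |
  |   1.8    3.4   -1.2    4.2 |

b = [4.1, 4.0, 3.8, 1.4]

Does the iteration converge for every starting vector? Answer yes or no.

A = D + L + U where D = diag(7.6, -12.3, -21.6, 4.2).
Gauss-Seidel: T = -(D+L)⁻¹U, row 0 first, T[0,2] = -(-1.3)/(7.6) = +0.1711; later rows by forward substitution.
  T[0,:] = [+0.0000  +0.2500  +0.1711  +0.0526]
  T[1,:] = [+0.0000  +0.0793  +0.0298  -0.1134]
  T[2,:] = [+0.0000  +0.0257  +0.0211  +0.2046]
  T[3,:] = [+0.0000  -0.1640  -0.0915  +0.1277]
|λ(T)| sorted: 0.1600, 0.0543, 0.0543, 0.0000.
spectral radius ρ = 0.1600; 0.1600 < 1, so it converges for any x₀.

yes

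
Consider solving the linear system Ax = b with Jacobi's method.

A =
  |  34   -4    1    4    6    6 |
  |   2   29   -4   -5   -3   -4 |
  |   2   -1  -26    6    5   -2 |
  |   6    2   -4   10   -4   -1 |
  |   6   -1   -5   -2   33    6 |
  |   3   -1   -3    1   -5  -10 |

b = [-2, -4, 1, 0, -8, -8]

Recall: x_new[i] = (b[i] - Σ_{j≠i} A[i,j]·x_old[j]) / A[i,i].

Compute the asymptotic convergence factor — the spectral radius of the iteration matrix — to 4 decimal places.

0.5229

Diagonal D = diag(34, 29, -26, 10, 33, -10); L, U strict lower/upper.
Jacobi T = -D⁻¹(L+U): T[4,3] = -(-2)/(33) = +0.0606; T[4,4] = 0.
  T[0,:] = [+0.0000  +0.1176  -0.0294  -0.1176  -0.1765  -0.1765]
  T[1,:] = [-0.0690  +0.0000  +0.1379  +0.1724  +0.1034  +0.1379]
  T[2,:] = [+0.0769  -0.0385  +0.0000  +0.2308  +0.1923  -0.0769]
  T[3,:] = [-0.6000  -0.2000  +0.4000  +0.0000  +0.4000  +0.1000]
  T[4,:] = [-0.1818  +0.0303  +0.1515  +0.0606  +0.0000  -0.1818]
  T[5,:] = [+0.3000  -0.1000  -0.3000  +0.1000  -0.5000  +0.0000]
moduli |λ_i(T)| = 0.5229, 0.3870, 0.3870, 0.2024, 0.2024, 0.0169.
ρ = 0.5229; 0.5229 < 1 ⇒ converges.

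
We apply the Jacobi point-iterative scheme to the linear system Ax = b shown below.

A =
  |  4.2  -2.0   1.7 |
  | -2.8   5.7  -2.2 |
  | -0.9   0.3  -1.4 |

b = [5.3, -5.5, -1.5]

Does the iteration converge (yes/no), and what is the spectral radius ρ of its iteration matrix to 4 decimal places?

A = D + L + U where D = diag(4.2, 5.7, -1.4).
Jacobi: T = -D⁻¹(L+U), T[2,1] = -(0.3)/(-1.4) = +0.2143; T[2,2] = 0.
  T[0,:] = [+0.0000  +0.4762  -0.4048]
  T[1,:] = [+0.4912  +0.0000  +0.3860]
  T[2,:] = [-0.6429  +0.2143  +0.0000]
|eigenvalues of T|: 0.8724, 0.5137, 0.3587.
ρ(T) = max|λ| = 0.8724; 0.8724 < 1: convergent.

yes, ρ = 0.8724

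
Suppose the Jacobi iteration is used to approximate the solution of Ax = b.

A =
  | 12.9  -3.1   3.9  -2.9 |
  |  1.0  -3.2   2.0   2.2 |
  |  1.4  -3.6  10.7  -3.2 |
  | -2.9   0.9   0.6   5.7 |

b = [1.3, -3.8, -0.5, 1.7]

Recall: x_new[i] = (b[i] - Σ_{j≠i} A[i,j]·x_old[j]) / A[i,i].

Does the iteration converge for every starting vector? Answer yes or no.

Diagonal D = diag(12.9, -3.2, 10.7, 5.7); L, U strict lower/upper.
Jacobi: T = -D⁻¹(L+U), T[1,3] = -(2.2)/(-3.2) = +0.6875; T[1,1] = 0.
  T[0,:] = [+0.0000  +0.2403  -0.3023  +0.2248]
  T[1,:] = [+0.3125  +0.0000  +0.6250  +0.6875]
  T[2,:] = [-0.1308  +0.3364  +0.0000  +0.2991]
  T[3,:] = [+0.5088  -0.1579  -0.1053  +0.0000]
moduli |λ_i(T)| = 0.6007, 0.4548, 0.4548, 0.1849.
ρ = 0.6007; 0.6007 < 1: convergent.

yes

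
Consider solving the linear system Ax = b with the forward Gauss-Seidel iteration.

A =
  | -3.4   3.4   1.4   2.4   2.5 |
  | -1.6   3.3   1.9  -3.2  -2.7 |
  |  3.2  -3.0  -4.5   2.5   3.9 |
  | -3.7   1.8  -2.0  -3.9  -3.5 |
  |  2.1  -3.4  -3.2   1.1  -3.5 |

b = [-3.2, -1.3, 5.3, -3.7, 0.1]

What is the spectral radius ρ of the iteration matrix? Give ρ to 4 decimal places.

Diagonal D = diag(-3.4, 3.3, -4.5, -3.9, -3.5); L, U strict lower/upper.
Gauss-Seidel: T = -(D+L)⁻¹U, row 0 first, T[0,1] = -(3.4)/(-3.4) = +1.0000; later rows by forward substitution.
  T[0,:] = [+0.0000, +1.0000, +0.4118, +0.7059, +0.7353]
  T[1,:] = [+0.0000, +0.4848, -0.3761, +1.3119, +1.1747]
  T[2,:] = [+0.0000, +0.3879, +0.5436, +0.1829, +0.6064]
  T[3,:] = [+0.0000, -0.9239, -0.8430, -0.1580, -1.3638]
  T[4,:] = [+0.0000, -0.5160, -0.1495, -1.0678, -1.6830]
|roots of det(T-λI)|: 1.6002, 0.7283, 0.7283, 0.2029, 0.0000.
ρ = 1.6002; 1.6002 > 1 ⇒ diverges.

1.6002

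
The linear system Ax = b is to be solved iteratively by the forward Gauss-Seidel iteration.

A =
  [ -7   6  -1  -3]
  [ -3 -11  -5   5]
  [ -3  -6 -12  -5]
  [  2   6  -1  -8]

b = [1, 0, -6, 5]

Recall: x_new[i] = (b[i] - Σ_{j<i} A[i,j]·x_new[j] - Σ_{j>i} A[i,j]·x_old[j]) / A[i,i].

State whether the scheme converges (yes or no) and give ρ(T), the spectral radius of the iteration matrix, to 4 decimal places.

Diagonal D = diag(-7, -11, -12, -8); L, U strict lower/upper.
Gauss-Seidel: T = -(D+L)⁻¹U, row 0 first, T[0,3] = -(-3)/(-7) = -0.4286; later rows by forward substitution.
  T[0,:] = [+0.0000 +0.8571 -0.1429 -0.4286]
  T[1,:] = [+0.0000 -0.2338 -0.4156 +0.5714]
  T[2,:] = [+0.0000 -0.0974 +0.2435 -0.5952]
  T[3,:] = [+0.0000 +0.0511 -0.3778 +0.3958]
|λ(T)| sorted: 0.8630, 0.3013, 0.1561, 0.0000.
ρ(T) = max|λ| = 0.8630; 0.8630 < 1, so it converges for any x₀.

yes, ρ = 0.8630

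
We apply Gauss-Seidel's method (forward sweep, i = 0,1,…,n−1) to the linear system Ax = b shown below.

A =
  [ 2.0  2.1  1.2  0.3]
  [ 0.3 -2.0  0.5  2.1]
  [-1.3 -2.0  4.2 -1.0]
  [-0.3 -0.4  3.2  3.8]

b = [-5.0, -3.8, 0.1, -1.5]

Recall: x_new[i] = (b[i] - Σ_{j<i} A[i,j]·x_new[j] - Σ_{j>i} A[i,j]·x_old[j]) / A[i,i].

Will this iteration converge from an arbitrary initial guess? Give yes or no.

Let D = diag(2, -2, 4.2, 3.8); L, U the strict triangles.
Gauss-Seidel: T = -(D+L)⁻¹U, row 0 first, T[0,1] = -(2.1)/(2) = -1.0500; later rows by forward substitution.
  T[0,:] = [+0.0000 -1.0500 -0.6000 -0.1500]
  T[1,:] = [+0.0000 -0.1575 +0.1600 +1.0275]
  T[2,:] = [+0.0000 -0.4000 -0.1095 +0.6810]
  T[3,:] = [+0.0000 +0.2374 +0.0617 -0.4771]
eigenvalue magnitudes: 0.8428, 0.0765, 0.0765, 0.0000.
spectral radius ρ = 0.8428; 0.8428 < 1, so it converges for any x₀.

yes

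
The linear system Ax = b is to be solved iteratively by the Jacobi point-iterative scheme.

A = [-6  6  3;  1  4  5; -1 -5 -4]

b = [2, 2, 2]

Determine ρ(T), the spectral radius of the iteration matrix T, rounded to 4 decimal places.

Write A = D+L+U with D = diag(-6, 4, -4).
Jacobi: T = -D⁻¹(L+U), T[2,1] = -(-5)/(-4) = -1.2500; T[2,2] = 0.
  T[0,:] = [+0.0000 +1.0000 +0.5000]
  T[1,:] = [-0.2500 +0.0000 -1.2500]
  T[2,:] = [-0.2500 -1.2500 +0.0000]
|λ(T)| sorted: 1.2500, 0.7500, 0.5000.
ρ = 1.2500; 1.2500 > 1, so it fails to converge.

1.2500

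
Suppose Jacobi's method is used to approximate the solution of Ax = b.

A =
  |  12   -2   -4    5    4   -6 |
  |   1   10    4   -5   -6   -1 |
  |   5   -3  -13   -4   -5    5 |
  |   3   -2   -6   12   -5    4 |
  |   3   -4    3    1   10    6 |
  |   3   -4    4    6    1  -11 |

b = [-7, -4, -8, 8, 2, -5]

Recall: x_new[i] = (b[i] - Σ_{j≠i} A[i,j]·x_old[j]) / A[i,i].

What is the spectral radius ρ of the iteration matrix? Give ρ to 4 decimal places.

1.2133

Diagonal D = diag(12, 10, -13, 12, 10, -11); L, U strict lower/upper.
T_J = -D⁻¹(L+U): T[3,1] = -(-2)/(12) = +0.1667; T[3,3] = 0.
  T[0,:] = [+0.0000  +0.1667  +0.3333  -0.4167  -0.3333  +0.5000]
  T[1,:] = [-0.1000  +0.0000  -0.4000  +0.5000  +0.6000  +0.1000]
  T[2,:] = [+0.3846  -0.2308  +0.0000  -0.3077  -0.3846  +0.3846]
  T[3,:] = [-0.2500  +0.1667  +0.5000  +0.0000  +0.4167  -0.3333]
  T[4,:] = [-0.3000  +0.4000  -0.3000  -0.1000  +0.0000  -0.6000]
  T[5,:] = [+0.2727  -0.3636  +0.3636  +0.5455  +0.0909  +0.0000]
|λ(T)| sorted: 1.2133, 0.6156, 0.6156, 0.4521, 0.4521, 0.1251.
spectral radius ρ = 1.2133; 1.2133 > 1 ⇒ diverges.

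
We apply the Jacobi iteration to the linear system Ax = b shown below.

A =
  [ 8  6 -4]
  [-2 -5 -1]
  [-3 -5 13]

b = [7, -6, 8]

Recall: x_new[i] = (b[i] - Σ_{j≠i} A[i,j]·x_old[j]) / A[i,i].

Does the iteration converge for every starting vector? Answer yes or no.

Let D = diag(8, -5, 13); L, U the strict triangles.
Jacobi: T = -D⁻¹(L+U), T[1,0] = -(-2)/(-5) = -0.4000; T[1,1] = 0.
  T[0,:] = [+0.0000 -0.7500 +0.5000]
  T[1,:] = [-0.4000 +0.0000 -0.2000]
  T[2,:] = [+0.2308 +0.3846 +0.0000]
|roots of det(T-λI)|: 0.6364, 0.5046, 0.1318.
spectral radius ρ = 0.6364; 0.6364 < 1, so it converges for any x₀.

yes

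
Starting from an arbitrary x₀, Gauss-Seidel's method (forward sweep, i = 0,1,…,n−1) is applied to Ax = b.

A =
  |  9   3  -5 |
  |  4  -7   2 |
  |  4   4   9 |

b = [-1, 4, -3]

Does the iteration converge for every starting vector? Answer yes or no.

Let D = diag(9, -7, 9); L, U the strict triangles.
T_GS = -(D+L)⁻¹U: row 0 first, T[0,2] = -(-5)/(9) = +0.5556; later rows by forward substitution.
  T[0,:] = [+0.0000, -0.3333, +0.5556]
  T[1,:] = [+0.0000, -0.1905, +0.6032]
  T[2,:] = [+0.0000, +0.2328, -0.5150]
|λ(T)| sorted: 0.7611, 0.0556, 0.0000.
ρ(T) = max|λ| = 0.7611; 0.7611 < 1 ⇒ converges.

yes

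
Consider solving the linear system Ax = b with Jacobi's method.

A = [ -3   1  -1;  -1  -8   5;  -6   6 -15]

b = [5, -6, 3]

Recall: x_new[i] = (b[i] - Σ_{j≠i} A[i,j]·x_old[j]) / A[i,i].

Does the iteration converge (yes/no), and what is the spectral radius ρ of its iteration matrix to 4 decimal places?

yes, ρ = 0.6648

Diagonal D = diag(-3, -8, -15); L, U strict lower/upper.
Jacobi T = -D⁻¹(L+U): T[1,0] = -(-1)/(-8) = -0.1250; T[1,1] = 0.
  T[0,:] = [+0.0000  +0.3333  -0.3333]
  T[1,:] = [-0.1250  +0.0000  +0.6250]
  T[2,:] = [-0.4000  +0.4000  +0.0000]
|eigenvalues of T|: 0.6648, 0.4334, 0.2314.
spectral radius ρ = 0.6648; 0.6648 < 1 ⇒ converges.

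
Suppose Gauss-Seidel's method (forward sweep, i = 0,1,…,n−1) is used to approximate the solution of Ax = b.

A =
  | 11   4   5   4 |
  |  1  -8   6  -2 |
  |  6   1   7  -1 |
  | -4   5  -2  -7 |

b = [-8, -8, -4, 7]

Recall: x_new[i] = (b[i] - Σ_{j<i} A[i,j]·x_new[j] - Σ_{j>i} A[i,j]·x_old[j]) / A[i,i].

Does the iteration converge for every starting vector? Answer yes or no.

A = D + L + U where D = diag(11, -8, 7, -7).
T_GS = -(D+L)⁻¹U: row 0 first, T[0,1] = -(4)/(11) = -0.3636; later rows by forward substitution.
  T[0,:] = [+0.0000 -0.3636 -0.4545 -0.3636]
  T[1,:] = [+0.0000 -0.0455 +0.6932 -0.2955]
  T[2,:] = [+0.0000 +0.3182 +0.2906 +0.4968]
  T[3,:] = [+0.0000 +0.0844 +0.6718 -0.1452]
|eigenvalues of T|: 0.8294, 0.6906, 0.0389, 0.0000.
spectral radius ρ = 0.8294; 0.8294 < 1 ⇒ converges.

yes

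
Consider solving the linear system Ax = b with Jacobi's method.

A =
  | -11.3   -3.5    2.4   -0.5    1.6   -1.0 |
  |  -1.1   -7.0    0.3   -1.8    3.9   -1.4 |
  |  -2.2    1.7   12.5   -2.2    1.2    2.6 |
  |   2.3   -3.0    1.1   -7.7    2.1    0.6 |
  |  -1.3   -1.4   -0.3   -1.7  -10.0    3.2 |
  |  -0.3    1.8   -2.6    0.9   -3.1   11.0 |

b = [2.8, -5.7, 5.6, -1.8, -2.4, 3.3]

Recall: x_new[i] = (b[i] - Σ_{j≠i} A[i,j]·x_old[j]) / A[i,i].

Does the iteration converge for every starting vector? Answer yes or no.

Diagonal D = diag(-11.3, -7, 12.5, -7.7, -10, 11); L, U strict lower/upper.
T_J = -D⁻¹(L+U): T[4,0] = -(-1.3)/(-10) = -0.1300; T[4,4] = 0.
  T[0,:] = [+0.0000 -0.3097 +0.2124 -0.0442 +0.1416 -0.0885]
  T[1,:] = [-0.1571 +0.0000 +0.0429 -0.2571 +0.5571 -0.2000]
  T[2,:] = [+0.1760 -0.1360 +0.0000 +0.1760 -0.0960 -0.2080]
  T[3,:] = [+0.2987 -0.3896 +0.1429 +0.0000 +0.2727 +0.0779]
  T[4,:] = [-0.1300 -0.1400 -0.0300 -0.1700 +0.0000 +0.3200]
  T[5,:] = [+0.0273 -0.1636 +0.2364 -0.0818 +0.2818 +0.0000]
|λ(T)| sorted: 0.5425, 0.3671, 0.3671, 0.1423, 0.1423, 0.0385.
spectral radius ρ = 0.5425; 0.5425 < 1: convergent.

yes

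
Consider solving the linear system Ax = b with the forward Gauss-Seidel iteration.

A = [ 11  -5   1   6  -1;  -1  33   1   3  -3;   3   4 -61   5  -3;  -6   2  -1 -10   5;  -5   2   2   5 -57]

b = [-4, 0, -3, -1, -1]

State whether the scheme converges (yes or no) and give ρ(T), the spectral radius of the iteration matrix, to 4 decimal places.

yes, ρ = 0.4561

Write A = D+L+U with D = diag(11, 33, -61, -10, -57).
Gauss-Seidel: T = -(D+L)⁻¹U, row 0 first, T[0,3] = -(6)/(11) = -0.5455; later rows by forward substitution.
  T[0,:] = [+0.0000 +0.4545 -0.0909 -0.5455 +0.0909]
  T[1,:] = [+0.0000 +0.0138 -0.0331 -0.1074 +0.0937]
  T[2,:] = [+0.0000 +0.0233 -0.0066 +0.0481 -0.0386]
  T[3,:] = [+0.0000 -0.2723 +0.0486 +0.3010 +0.4680]
  T[4,:] = [+0.0000 -0.0625 +0.0108 +0.0722 +0.0350]
moduli |λ_i(T)| = 0.4561, 0.0588, 0.0588, 0.0314, 0.0000.
spectral radius ρ = 0.4561; 0.4561 < 1: convergent.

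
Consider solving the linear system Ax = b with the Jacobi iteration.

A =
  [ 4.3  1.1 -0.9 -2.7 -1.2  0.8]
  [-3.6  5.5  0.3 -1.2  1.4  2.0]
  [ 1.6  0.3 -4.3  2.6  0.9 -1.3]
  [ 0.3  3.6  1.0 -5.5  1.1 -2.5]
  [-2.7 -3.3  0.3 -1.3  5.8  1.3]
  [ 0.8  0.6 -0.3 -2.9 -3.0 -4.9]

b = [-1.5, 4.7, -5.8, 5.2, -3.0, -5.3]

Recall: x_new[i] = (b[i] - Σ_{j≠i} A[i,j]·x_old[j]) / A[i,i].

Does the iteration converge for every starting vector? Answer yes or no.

no

A = D + L + U where D = diag(4.3, 5.5, -4.3, -5.5, 5.8, -4.9).
Jacobi: T = -D⁻¹(L+U), T[5,4] = -(-3)/(-4.9) = -0.6122; T[5,5] = 0.
  T[0,:] = [+0.0000  -0.2558  +0.2093  +0.6279  +0.2791  -0.1860]
  T[1,:] = [+0.6545  +0.0000  -0.0545  +0.2182  -0.2545  -0.3636]
  T[2,:] = [+0.3721  +0.0698  +0.0000  +0.6047  +0.2093  -0.3023]
  T[3,:] = [+0.0545  +0.6545  +0.1818  +0.0000  +0.2000  -0.4545]
  T[4,:] = [+0.4655  +0.5690  -0.0517  +0.2241  +0.0000  -0.2241]
  T[5,:] = [+0.1633  +0.1224  -0.0612  -0.5918  -0.6122  +0.0000]
|λ(T)| sorted: 1.2350, 0.7508, 0.7508, 0.2859, 0.0964, 0.0964.
spectral radius ρ = 1.2350; 1.2350 > 1 ⇒ diverges.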